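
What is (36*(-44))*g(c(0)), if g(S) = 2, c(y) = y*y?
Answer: -3168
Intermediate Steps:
c(y) = y²
(36*(-44))*g(c(0)) = (36*(-44))*2 = -1584*2 = -3168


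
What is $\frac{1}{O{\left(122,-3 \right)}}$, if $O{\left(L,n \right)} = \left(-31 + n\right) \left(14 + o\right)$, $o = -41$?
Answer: $\frac{1}{918} \approx 0.0010893$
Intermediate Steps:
$O{\left(L,n \right)} = 837 - 27 n$ ($O{\left(L,n \right)} = \left(-31 + n\right) \left(14 - 41\right) = \left(-31 + n\right) \left(-27\right) = 837 - 27 n$)
$\frac{1}{O{\left(122,-3 \right)}} = \frac{1}{837 - -81} = \frac{1}{837 + 81} = \frac{1}{918}$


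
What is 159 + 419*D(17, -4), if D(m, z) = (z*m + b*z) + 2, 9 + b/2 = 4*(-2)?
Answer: 29489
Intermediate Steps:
b = -34 (b = -18 + 2*(4*(-2)) = -18 + 2*(-8) = -18 - 16 = -34)
D(m, z) = 2 - 34*z + m*z (D(m, z) = (z*m - 34*z) + 2 = (m*z - 34*z) + 2 = (-34*z + m*z) + 2 = 2 - 34*z + m*z)
159 + 419*D(17, -4) = 159 + 419*(2 - 34*(-4) + 17*(-4)) = 159 + 419*(2 + 136 - 68) = 159 + 419*70 = 159 + 29330 = 29489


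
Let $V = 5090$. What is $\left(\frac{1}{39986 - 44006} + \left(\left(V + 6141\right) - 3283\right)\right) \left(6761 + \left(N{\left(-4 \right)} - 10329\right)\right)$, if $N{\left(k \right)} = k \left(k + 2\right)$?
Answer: $- \frac{5687270702}{201} \approx -2.8295 \cdot 10^{7}$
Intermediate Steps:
$N{\left(k \right)} = k \left(2 + k\right)$
$\left(\frac{1}{39986 - 44006} + \left(\left(V + 6141\right) - 3283\right)\right) \left(6761 + \left(N{\left(-4 \right)} - 10329\right)\right) = \left(\frac{1}{39986 - 44006} + \left(\left(5090 + 6141\right) - 3283\right)\right) \left(6761 - \left(10329 + 4 \left(2 - 4\right)\right)\right) = \left(\frac{1}{-4020} + \left(11231 - 3283\right)\right) \left(6761 - 10321\right) = \left(- \frac{1}{4020} + 7948\right) \left(6761 + \left(8 - 10329\right)\right) = \frac{31950959 \left(6761 - 10321\right)}{4020} = \frac{31950959}{4020} \left(-3560\right) = - \frac{5687270702}{201}$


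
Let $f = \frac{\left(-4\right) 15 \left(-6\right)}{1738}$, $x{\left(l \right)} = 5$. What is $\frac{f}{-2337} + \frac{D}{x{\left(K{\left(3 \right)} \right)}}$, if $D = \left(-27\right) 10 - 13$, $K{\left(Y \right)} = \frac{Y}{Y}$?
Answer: $- \frac{191577433}{3384755} \approx -56.6$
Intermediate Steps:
$K{\left(Y \right)} = 1$
$f = \frac{180}{869}$ ($f = \left(-60\right) \left(-6\right) \frac{1}{1738} = 360 \cdot \frac{1}{1738} = \frac{180}{869} \approx 0.20713$)
$D = -283$ ($D = -270 - 13 = -283$)
$\frac{f}{-2337} + \frac{D}{x{\left(K{\left(3 \right)} \right)}} = \frac{180}{869 \left(-2337\right)} - \frac{283}{5} = \frac{180}{869} \left(- \frac{1}{2337}\right) - \frac{283}{5} = - \frac{60}{676951} - \frac{283}{5} = - \frac{191577433}{3384755}$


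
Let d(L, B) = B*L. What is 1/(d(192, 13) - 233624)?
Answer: -1/231128 ≈ -4.3266e-6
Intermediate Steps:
1/(d(192, 13) - 233624) = 1/(13*192 - 233624) = 1/(2496 - 233624) = 1/(-231128) = -1/231128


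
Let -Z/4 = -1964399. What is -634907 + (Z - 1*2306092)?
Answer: 4916597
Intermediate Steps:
Z = 7857596 (Z = -4*(-1964399) = 7857596)
-634907 + (Z - 1*2306092) = -634907 + (7857596 - 1*2306092) = -634907 + (7857596 - 2306092) = -634907 + 5551504 = 4916597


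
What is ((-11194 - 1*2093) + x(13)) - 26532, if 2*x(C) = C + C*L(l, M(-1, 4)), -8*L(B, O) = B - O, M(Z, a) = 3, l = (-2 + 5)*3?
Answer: -318539/8 ≈ -39817.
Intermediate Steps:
l = 9 (l = 3*3 = 9)
L(B, O) = -B/8 + O/8 (L(B, O) = -(B - O)/8 = -B/8 + O/8)
x(C) = C/8 (x(C) = (C + C*(-⅛*9 + (⅛)*3))/2 = (C + C*(-9/8 + 3/8))/2 = (C + C*(-¾))/2 = (C - 3*C/4)/2 = (C/4)/2 = C/8)
((-11194 - 1*2093) + x(13)) - 26532 = ((-11194 - 1*2093) + (⅛)*13) - 26532 = ((-11194 - 2093) + 13/8) - 26532 = (-13287 + 13/8) - 26532 = -106283/8 - 26532 = -318539/8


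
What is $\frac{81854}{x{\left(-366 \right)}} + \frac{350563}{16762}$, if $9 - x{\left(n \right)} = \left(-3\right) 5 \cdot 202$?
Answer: $\frac{2437397705}{50939718} \approx 47.849$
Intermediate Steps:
$x{\left(n \right)} = 3039$ ($x{\left(n \right)} = 9 - \left(-3\right) 5 \cdot 202 = 9 - \left(-15\right) 202 = 9 - -3030 = 9 + 3030 = 3039$)
$\frac{81854}{x{\left(-366 \right)}} + \frac{350563}{16762} = \frac{81854}{3039} + \frac{350563}{16762} = \frac{2437397705}{50939718}$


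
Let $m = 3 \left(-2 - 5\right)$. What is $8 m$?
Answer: $-168$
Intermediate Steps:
$m = -21$ ($m = 3 \left(-7\right) = -21$)
$8 m = 8 \left(-21\right) = -168$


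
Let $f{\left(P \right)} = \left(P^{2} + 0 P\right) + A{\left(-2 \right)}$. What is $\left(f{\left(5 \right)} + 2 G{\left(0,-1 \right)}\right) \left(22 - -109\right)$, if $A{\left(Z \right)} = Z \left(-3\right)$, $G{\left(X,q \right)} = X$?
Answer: $4061$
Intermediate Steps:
$A{\left(Z \right)} = - 3 Z$
$f{\left(P \right)} = 6 + P^{2}$ ($f{\left(P \right)} = \left(P^{2} + 0 P\right) - -6 = \left(P^{2} + 0\right) + 6 = P^{2} + 6 = 6 + P^{2}$)
$\left(f{\left(5 \right)} + 2 G{\left(0,-1 \right)}\right) \left(22 - -109\right) = \left(\left(6 + 5^{2}\right) + 2 \cdot 0\right) \left(22 - -109\right) = \left(\left(6 + 25\right) + 0\right) \left(22 + 109\right) = \left(31 + 0\right) 131 = 31 \cdot 131 = 4061$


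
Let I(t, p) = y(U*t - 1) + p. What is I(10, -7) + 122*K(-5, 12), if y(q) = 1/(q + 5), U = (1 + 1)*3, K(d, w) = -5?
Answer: -39487/64 ≈ -616.98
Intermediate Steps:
U = 6 (U = 2*3 = 6)
y(q) = 1/(5 + q)
I(t, p) = p + 1/(4 + 6*t) (I(t, p) = 1/(5 + (6*t - 1)) + p = 1/(5 + (-1 + 6*t)) + p = 1/(4 + 6*t) + p = p + 1/(4 + 6*t))
I(10, -7) + 122*K(-5, 12) = (1 + 2*(-7)*(2 + 3*10))/(2*(2 + 3*10)) + 122*(-5) = (1 + 2*(-7)*(2 + 30))/(2*(2 + 30)) - 610 = (½)*(1 + 2*(-7)*32)/32 - 610 = (½)*(1/32)*(1 - 448) - 610 = (½)*(1/32)*(-447) - 610 = -447/64 - 610 = -39487/64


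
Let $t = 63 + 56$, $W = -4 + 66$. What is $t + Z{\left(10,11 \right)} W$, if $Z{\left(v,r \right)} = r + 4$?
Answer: $1049$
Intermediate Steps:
$Z{\left(v,r \right)} = 4 + r$
$W = 62$
$t = 119$
$t + Z{\left(10,11 \right)} W = 119 + \left(4 + 11\right) 62 = 119 + 15 \cdot 62 = 119 + 930 = 1049$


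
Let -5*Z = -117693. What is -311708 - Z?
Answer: -1676233/5 ≈ -3.3525e+5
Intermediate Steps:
Z = 117693/5 (Z = -1/5*(-117693) = 117693/5 ≈ 23539.)
-311708 - Z = -311708 - 1*117693/5 = -311708 - 117693/5 = -1676233/5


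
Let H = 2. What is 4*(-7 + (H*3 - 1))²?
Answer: 16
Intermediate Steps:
4*(-7 + (H*3 - 1))² = 4*(-7 + (2*3 - 1))² = 4*(-7 + (6 - 1))² = 4*(-7 + 5)² = 4*(-2)² = 4*4 = 16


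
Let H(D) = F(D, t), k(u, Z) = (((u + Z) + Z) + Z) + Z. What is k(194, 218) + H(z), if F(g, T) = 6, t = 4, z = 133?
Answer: 1072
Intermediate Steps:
k(u, Z) = u + 4*Z (k(u, Z) = (((Z + u) + Z) + Z) + Z = ((u + 2*Z) + Z) + Z = (u + 3*Z) + Z = u + 4*Z)
H(D) = 6
k(194, 218) + H(z) = (194 + 4*218) + 6 = (194 + 872) + 6 = 1066 + 6 = 1072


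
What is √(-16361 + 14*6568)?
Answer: 3*√8399 ≈ 274.94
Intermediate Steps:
√(-16361 + 14*6568) = √(-16361 + 91952) = √75591 = 3*√8399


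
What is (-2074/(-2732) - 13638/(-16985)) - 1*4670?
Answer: -108314808747/23201510 ≈ -4668.4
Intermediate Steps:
(-2074/(-2732) - 13638/(-16985)) - 1*4670 = (-2074*(-1/2732) - 13638*(-1/16985)) - 4670 = (1037/1366 + 13638/16985) - 4670 = 36242953/23201510 - 4670 = -108314808747/23201510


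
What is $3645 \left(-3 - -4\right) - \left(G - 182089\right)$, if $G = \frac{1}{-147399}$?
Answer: $\frac{27377005867}{147399} \approx 1.8573 \cdot 10^{5}$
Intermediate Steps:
$G = - \frac{1}{147399} \approx -6.7843 \cdot 10^{-6}$
$3645 \left(-3 - -4\right) - \left(G - 182089\right) = 3645 \left(-3 - -4\right) - \left(- \frac{1}{147399} - 182089\right) = 3645 \left(-3 + 4\right) - - \frac{26839736512}{147399} = 3645 \cdot 1 + \frac{26839736512}{147399} = 3645 + \frac{26839736512}{147399} = \frac{27377005867}{147399}$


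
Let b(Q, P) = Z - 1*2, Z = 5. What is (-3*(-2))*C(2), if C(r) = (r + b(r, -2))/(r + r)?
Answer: 15/2 ≈ 7.5000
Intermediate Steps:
b(Q, P) = 3 (b(Q, P) = 5 - 1*2 = 5 - 2 = 3)
C(r) = (3 + r)/(2*r) (C(r) = (r + 3)/(r + r) = (3 + r)/((2*r)) = (3 + r)*(1/(2*r)) = (3 + r)/(2*r))
(-3*(-2))*C(2) = (-3*(-2))*((1/2)*(3 + 2)/2) = 6*((1/2)*(1/2)*5) = 6*(5/4) = 15/2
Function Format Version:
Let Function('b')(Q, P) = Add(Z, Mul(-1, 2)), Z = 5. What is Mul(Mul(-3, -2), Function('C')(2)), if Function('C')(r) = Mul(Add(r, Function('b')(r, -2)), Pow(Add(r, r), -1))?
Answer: Rational(15, 2) ≈ 7.5000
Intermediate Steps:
Function('b')(Q, P) = 3 (Function('b')(Q, P) = Add(5, Mul(-1, 2)) = Add(5, -2) = 3)
Function('C')(r) = Mul(Rational(1, 2), Pow(r, -1), Add(3, r)) (Function('C')(r) = Mul(Add(r, 3), Pow(Add(r, r), -1)) = Mul(Add(3, r), Pow(Mul(2, r), -1)) = Mul(Add(3, r), Mul(Rational(1, 2), Pow(r, -1))) = Mul(Rational(1, 2), Pow(r, -1), Add(3, r)))
Mul(Mul(-3, -2), Function('C')(2)) = Mul(Mul(-3, -2), Mul(Rational(1, 2), Pow(2, -1), Add(3, 2))) = Mul(6, Mul(Rational(1, 2), Rational(1, 2), 5)) = Mul(6, Rational(5, 4)) = Rational(15, 2)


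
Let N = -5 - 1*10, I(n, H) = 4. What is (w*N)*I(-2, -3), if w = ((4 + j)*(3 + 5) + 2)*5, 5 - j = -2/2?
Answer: -24600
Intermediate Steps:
N = -15 (N = -5 - 10 = -15)
j = 6 (j = 5 - (-2)/2 = 5 - 1*(-1) = 5 + 1 = 6)
w = 410 (w = ((4 + 6)*(3 + 5) + 2)*5 = (10*8 + 2)*5 = (80 + 2)*5 = 82*5 = 410)
(w*N)*I(-2, -3) = (410*(-15))*4 = -6150*4 = -24600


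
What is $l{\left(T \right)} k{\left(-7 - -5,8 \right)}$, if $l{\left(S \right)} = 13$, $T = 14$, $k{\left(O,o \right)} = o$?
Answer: $104$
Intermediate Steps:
$l{\left(T \right)} k{\left(-7 - -5,8 \right)} = 13 \cdot 8 = 104$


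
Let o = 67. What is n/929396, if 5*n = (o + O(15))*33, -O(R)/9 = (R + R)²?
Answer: -265089/4646980 ≈ -0.057045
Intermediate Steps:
O(R) = -36*R² (O(R) = -9*(R + R)² = -9*4*R² = -36*R²)
n = -265089/5 (n = ((67 - 36*15²)*33)/5 = ((67 - 36*225)*33)/5 = ((67 - 8100)*33)/5 = (-8033*33)/5 = (⅕)*(-265089) = -265089/5 ≈ -53018.)
n/929396 = -265089/5/929396 = -265089/5*1/929396 = -265089/4646980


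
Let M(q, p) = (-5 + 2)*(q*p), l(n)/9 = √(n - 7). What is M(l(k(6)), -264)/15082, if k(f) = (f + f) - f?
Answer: 3564*I/7541 ≈ 0.47262*I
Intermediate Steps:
k(f) = f (k(f) = 2*f - f = f)
l(n) = 9*√(-7 + n) (l(n) = 9*√(n - 7) = 9*√(-7 + n))
M(q, p) = -3*p*q
M(l(k(6)), -264)/15082 = -3*(-264)*9*√(-7 + 6)/15082 = -3*(-264)*9*√(-1)*(1/15082) = -3*(-264)*9*I*(1/15082) = (7128*I)*(1/15082) = 3564*I/7541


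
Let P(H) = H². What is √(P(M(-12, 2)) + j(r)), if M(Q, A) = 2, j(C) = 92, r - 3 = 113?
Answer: 4*√6 ≈ 9.7980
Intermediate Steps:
r = 116 (r = 3 + 113 = 116)
√(P(M(-12, 2)) + j(r)) = √(2² + 92) = √(4 + 92) = √96 = 4*√6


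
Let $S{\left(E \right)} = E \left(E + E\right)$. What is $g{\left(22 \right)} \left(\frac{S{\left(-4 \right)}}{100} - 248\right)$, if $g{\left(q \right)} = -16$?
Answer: $\frac{99072}{25} \approx 3962.9$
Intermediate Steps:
$S{\left(E \right)} = 2 E^{2}$ ($S{\left(E \right)} = E 2 E = 2 E^{2}$)
$g{\left(22 \right)} \left(\frac{S{\left(-4 \right)}}{100} - 248\right) = - 16 \left(\frac{2 \left(-4\right)^{2}}{100} - 248\right) = - 16 \left(2 \cdot 16 \cdot \frac{1}{100} - 248\right) = - 16 \left(32 \cdot \frac{1}{100} - 248\right) = - 16 \left(\frac{8}{25} - 248\right) = \left(-16\right) \left(- \frac{6192}{25}\right) = \frac{99072}{25}$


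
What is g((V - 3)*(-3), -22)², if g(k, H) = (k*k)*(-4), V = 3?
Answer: 0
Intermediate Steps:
g(k, H) = -4*k² (g(k, H) = k²*(-4) = -4*k²)
g((V - 3)*(-3), -22)² = (-4*9*(3 - 3)²)² = (-4*(0*(-3))²)² = (-4*0²)² = (-4*0)² = 0² = 0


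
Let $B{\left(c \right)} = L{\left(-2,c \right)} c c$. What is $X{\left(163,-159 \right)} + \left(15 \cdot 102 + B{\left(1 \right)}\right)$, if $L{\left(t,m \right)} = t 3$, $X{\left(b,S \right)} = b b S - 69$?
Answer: $-4223016$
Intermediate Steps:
$X{\left(b,S \right)} = -69 + S b^{2}$ ($X{\left(b,S \right)} = b^{2} S - 69 = S b^{2} - 69 = -69 + S b^{2}$)
$L{\left(t,m \right)} = 3 t$
$B{\left(c \right)} = - 6 c^{2}$ ($B{\left(c \right)} = 3 \left(-2\right) c c = - 6 c c = - 6 c^{2}$)
$X{\left(163,-159 \right)} + \left(15 \cdot 102 + B{\left(1 \right)}\right) = \left(-69 - 159 \cdot 163^{2}\right) + \left(15 \cdot 102 - 6 \cdot 1^{2}\right) = \left(-69 - 4224471\right) + \left(1530 - 6\right) = -4224540 + 1524 = -4223016$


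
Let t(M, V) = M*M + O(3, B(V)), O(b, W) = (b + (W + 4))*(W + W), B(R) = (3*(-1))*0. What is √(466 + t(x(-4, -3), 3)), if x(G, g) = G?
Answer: √482 ≈ 21.954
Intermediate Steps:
B(R) = 0 (B(R) = -3*0 = 0)
O(b, W) = 2*W*(4 + W + b) (O(b, W) = (b + (4 + W))*(2*W) = (4 + W + b)*(2*W) = 2*W*(4 + W + b))
t(M, V) = M² (t(M, V) = M*M + 2*0*(4 + 0 + 3) = M² + 2*0*7 = M² + 0 = M²)
√(466 + t(x(-4, -3), 3)) = √(466 + (-4)²) = √(466 + 16) = √482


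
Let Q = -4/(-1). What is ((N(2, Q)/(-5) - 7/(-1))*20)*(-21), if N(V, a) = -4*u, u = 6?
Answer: -4956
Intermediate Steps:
Q = 4 (Q = -4*(-1) = 4)
N(V, a) = -24 (N(V, a) = -4*6 = -24)
((N(2, Q)/(-5) - 7/(-1))*20)*(-21) = ((-24/(-5) - 7/(-1))*20)*(-21) = ((-24*(-1/5) - 7*(-1))*20)*(-21) = ((24/5 + 7)*20)*(-21) = ((59/5)*20)*(-21) = 236*(-21) = -4956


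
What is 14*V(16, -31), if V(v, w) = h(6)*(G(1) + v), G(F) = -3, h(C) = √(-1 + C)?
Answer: 182*√5 ≈ 406.96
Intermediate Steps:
V(v, w) = √5*(-3 + v) (V(v, w) = √(-1 + 6)*(-3 + v) = √5*(-3 + v))
14*V(16, -31) = 14*(√5*(-3 + 16)) = 14*(√5*13) = 14*(13*√5) = 182*√5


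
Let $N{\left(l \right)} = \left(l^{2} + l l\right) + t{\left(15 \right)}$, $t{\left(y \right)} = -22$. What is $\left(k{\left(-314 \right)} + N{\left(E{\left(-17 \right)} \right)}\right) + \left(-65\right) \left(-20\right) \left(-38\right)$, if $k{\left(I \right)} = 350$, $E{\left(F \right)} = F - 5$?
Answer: $-48104$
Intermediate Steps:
$E{\left(F \right)} = -5 + F$
$N{\left(l \right)} = -22 + 2 l^{2}$ ($N{\left(l \right)} = \left(l^{2} + l l\right) - 22 = \left(l^{2} + l^{2}\right) - 22 = 2 l^{2} - 22 = -22 + 2 l^{2}$)
$\left(k{\left(-314 \right)} + N{\left(E{\left(-17 \right)} \right)}\right) + \left(-65\right) \left(-20\right) \left(-38\right) = \left(350 - \left(22 - 2 \left(-5 - 17\right)^{2}\right)\right) + \left(-65\right) \left(-20\right) \left(-38\right) = \left(350 - \left(22 - 2 \left(-22\right)^{2}\right)\right) + 1300 \left(-38\right) = \left(350 + \left(-22 + 2 \cdot 484\right)\right) - 49400 = \left(350 + \left(-22 + 968\right)\right) - 49400 = \left(350 + 946\right) - 49400 = 1296 - 49400 = -48104$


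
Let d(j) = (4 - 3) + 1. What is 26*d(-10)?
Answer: 52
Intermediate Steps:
d(j) = 2 (d(j) = 1 + 1 = 2)
26*d(-10) = 26*2 = 52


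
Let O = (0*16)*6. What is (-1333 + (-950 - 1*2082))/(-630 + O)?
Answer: 97/14 ≈ 6.9286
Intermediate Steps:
O = 0 (O = 0*6 = 0)
(-1333 + (-950 - 1*2082))/(-630 + O) = (-1333 + (-950 - 1*2082))/(-630 + 0) = (-1333 + (-950 - 2082))/(-630) = (-1333 - 3032)*(-1/630) = -4365*(-1/630) = 97/14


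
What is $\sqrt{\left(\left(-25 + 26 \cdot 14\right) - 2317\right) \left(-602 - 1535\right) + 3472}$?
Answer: $\sqrt{4230458} \approx 2056.8$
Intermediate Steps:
$\sqrt{\left(\left(-25 + 26 \cdot 14\right) - 2317\right) \left(-602 - 1535\right) + 3472} = \sqrt{\left(\left(-25 + 364\right) - 2317\right) \left(-2137\right) + 3472} = \sqrt{\left(339 - 2317\right) \left(-2137\right) + 3472} = \sqrt{\left(-1978\right) \left(-2137\right) + 3472} = \sqrt{4226986 + 3472} = \sqrt{4230458}$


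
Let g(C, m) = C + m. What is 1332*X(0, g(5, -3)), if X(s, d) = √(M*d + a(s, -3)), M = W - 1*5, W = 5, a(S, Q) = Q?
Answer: 1332*I*√3 ≈ 2307.1*I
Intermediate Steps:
M = 0 (M = 5 - 1*5 = 5 - 5 = 0)
X(s, d) = I*√3 (X(s, d) = √(0*d - 3) = √(0 - 3) = √(-3) = I*√3)
1332*X(0, g(5, -3)) = 1332*(I*√3) = 1332*I*√3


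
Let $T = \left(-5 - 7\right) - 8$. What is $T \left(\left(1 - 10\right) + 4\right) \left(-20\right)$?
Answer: $-2000$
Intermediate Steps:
$T = -20$ ($T = -12 - 8 = -20$)
$T \left(\left(1 - 10\right) + 4\right) \left(-20\right) = - 20 \left(\left(1 - 10\right) + 4\right) \left(-20\right) = - 20 \left(-9 + 4\right) \left(-20\right) = \left(-20\right) \left(-5\right) \left(-20\right) = 100 \left(-20\right) = -2000$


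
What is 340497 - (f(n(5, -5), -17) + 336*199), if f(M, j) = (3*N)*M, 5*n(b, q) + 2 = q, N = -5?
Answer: 273612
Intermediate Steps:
n(b, q) = -2/5 + q/5
f(M, j) = -15*M (f(M, j) = (3*(-5))*M = -15*M)
340497 - (f(n(5, -5), -17) + 336*199) = 340497 - (-15*(-2/5 + (1/5)*(-5)) + 336*199) = 340497 - (-15*(-2/5 - 1) + 66864) = 340497 - (-15*(-7/5) + 66864) = 340497 - (21 + 66864) = 340497 - 1*66885 = 340497 - 66885 = 273612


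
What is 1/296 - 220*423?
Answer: -27545759/296 ≈ -93060.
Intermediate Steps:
1/296 - 220*423 = 1/296 - 93060 = -27545759/296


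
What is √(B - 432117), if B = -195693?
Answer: I*√627810 ≈ 792.34*I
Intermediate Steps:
√(B - 432117) = √(-195693 - 432117) = √(-627810) = I*√627810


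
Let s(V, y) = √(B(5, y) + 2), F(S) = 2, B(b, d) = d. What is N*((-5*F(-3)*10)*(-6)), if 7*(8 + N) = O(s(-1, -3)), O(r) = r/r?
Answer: -33000/7 ≈ -4714.3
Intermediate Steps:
s(V, y) = √(2 + y) (s(V, y) = √(y + 2) = √(2 + y))
O(r) = 1
N = -55/7 (N = -8 + (⅐)*1 = -8 + ⅐ = -55/7 ≈ -7.8571)
N*((-5*F(-3)*10)*(-6)) = -55*-5*2*10*(-6)/7 = -55*(-10*10)*(-6)/7 = -(-5500)*(-6)/7 = -55/7*600 = -33000/7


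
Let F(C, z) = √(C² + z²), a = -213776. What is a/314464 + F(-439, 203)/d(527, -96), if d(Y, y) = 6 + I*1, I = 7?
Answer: -431/634 + √233930/13 ≈ 36.525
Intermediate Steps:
d(Y, y) = 13 (d(Y, y) = 6 + 7*1 = 6 + 7 = 13)
a/314464 + F(-439, 203)/d(527, -96) = -213776/314464 + √((-439)² + 203²)/13 = -213776*1/314464 + √(192721 + 41209)*(1/13) = -431/634 + √233930*(1/13) = -431/634 + √233930/13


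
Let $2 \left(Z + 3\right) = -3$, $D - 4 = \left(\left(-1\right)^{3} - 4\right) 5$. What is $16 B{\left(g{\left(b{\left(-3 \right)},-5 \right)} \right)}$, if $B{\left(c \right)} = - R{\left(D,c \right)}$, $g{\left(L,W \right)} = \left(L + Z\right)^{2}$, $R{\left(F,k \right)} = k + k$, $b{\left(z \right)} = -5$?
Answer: $-2888$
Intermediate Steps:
$D = -21$ ($D = 4 + \left(\left(-1\right)^{3} - 4\right) 5 = 4 + \left(-1 - 4\right) 5 = 4 - 25 = -21$)
$Z = - \frac{9}{2}$ ($Z = -3 + \frac{1}{2} \left(-3\right) = -3 - \frac{3}{2} = - \frac{9}{2} \approx -4.5$)
$R{\left(F,k \right)} = 2 k$
$g{\left(L,W \right)} = \left(- \frac{9}{2} + L\right)^{2}$ ($g{\left(L,W \right)} = \left(L - \frac{9}{2}\right)^{2} = \left(- \frac{9}{2} + L\right)^{2}$)
$B{\left(c \right)} = - 2 c$
$16 B{\left(g{\left(b{\left(-3 \right)},-5 \right)} \right)} = 16 \left(- 2 \frac{\left(-9 + 2 \left(-5\right)\right)^{2}}{4}\right) = 16 \left(- 2 \frac{\left(-9 - 10\right)^{2}}{4}\right) = 16 \left(- 2 \frac{\left(-19\right)^{2}}{4}\right) = 16 \left(- 2 \cdot \frac{1}{4} \cdot 361\right) = 16 \left(\left(-2\right) \frac{361}{4}\right) = 16 \left(- \frac{361}{2}\right) = -2888$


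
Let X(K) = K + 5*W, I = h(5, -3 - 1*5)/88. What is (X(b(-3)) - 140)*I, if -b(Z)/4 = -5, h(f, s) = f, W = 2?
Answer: -25/4 ≈ -6.2500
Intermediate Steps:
b(Z) = 20 (b(Z) = -4*(-5) = 20)
I = 5/88 ≈ 0.056818
X(K) = 10 + K (X(K) = K + 5*2 = K + 10 = 10 + K)
(X(b(-3)) - 140)*I = ((10 + 20) - 140)*(5/88) = (30 - 140)*(5/88) = -110*5/88 = -25/4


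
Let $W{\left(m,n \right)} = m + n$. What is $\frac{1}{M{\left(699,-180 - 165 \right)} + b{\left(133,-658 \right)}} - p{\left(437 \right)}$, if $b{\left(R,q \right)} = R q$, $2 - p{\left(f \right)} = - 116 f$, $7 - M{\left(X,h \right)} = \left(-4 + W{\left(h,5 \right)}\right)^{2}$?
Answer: $- \frac{10435005043}{205843} \approx -50694.0$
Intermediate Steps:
$M{\left(X,h \right)} = 7 - \left(1 + h\right)^{2}$ ($M{\left(X,h \right)} = 7 - \left(-4 + \left(h + 5\right)\right)^{2} = 7 - \left(-4 + \left(5 + h\right)\right)^{2} = 7 - \left(1 + h\right)^{2}$)
$p{\left(f \right)} = 2 + 116 f$ ($p{\left(f \right)} = 2 - - 116 f = 2 + 116 f$)
$\frac{1}{M{\left(699,-180 - 165 \right)} + b{\left(133,-658 \right)}} - p{\left(437 \right)} = \frac{1}{\left(7 - \left(1 - 345\right)^{2}\right) + 133 \left(-658\right)} - \left(2 + 116 \cdot 437\right) = \frac{1}{\left(7 - \left(1 - 345\right)^{2}\right) - 87514} - \left(2 + 50692\right) = \frac{1}{\left(7 - \left(-344\right)^{2}\right) - 87514} - 50694 = \frac{1}{\left(7 - 118336\right) - 87514} - 50694 = \frac{1}{-118329 - 87514} - 50694 = \frac{1}{-205843} - 50694 = - \frac{1}{205843} - 50694 = - \frac{10435005043}{205843}$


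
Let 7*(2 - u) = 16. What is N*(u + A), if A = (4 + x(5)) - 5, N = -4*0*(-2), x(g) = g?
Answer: 0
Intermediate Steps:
u = -2/7 (u = 2 - ⅐*16 = 2 - 16/7 = -2/7 ≈ -0.28571)
N = 0 (N = 0*(-2) = 0)
A = 4 (A = (4 + 5) - 5 = 9 - 5 = 4)
N*(u + A) = 0*(-2/7 + 4) = 0*(26/7) = 0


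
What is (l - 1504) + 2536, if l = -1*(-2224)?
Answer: 3256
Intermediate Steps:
l = 2224
(l - 1504) + 2536 = (2224 - 1504) + 2536 = 720 + 2536 = 3256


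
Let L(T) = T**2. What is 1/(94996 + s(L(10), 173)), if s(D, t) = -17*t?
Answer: 1/92055 ≈ 1.0863e-5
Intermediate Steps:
1/(94996 + s(L(10), 173)) = 1/(94996 - 17*173) = 1/(94996 - 2941) = 1/92055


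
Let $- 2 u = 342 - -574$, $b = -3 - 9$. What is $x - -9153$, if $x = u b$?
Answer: $14649$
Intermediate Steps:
$b = -12$
$u = -458$ ($u = - \frac{342 - -574}{2} = - \frac{342 + 574}{2} = \left(- \frac{1}{2}\right) 916 = -458$)
$x = 5496$ ($x = \left(-458\right) \left(-12\right) = 5496$)
$x - -9153 = 5496 - -9153 = 5496 + 9153 = 14649$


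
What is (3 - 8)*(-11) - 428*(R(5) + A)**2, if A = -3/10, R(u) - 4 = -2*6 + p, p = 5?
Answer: -115148/25 ≈ -4605.9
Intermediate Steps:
R(u) = -3 (R(u) = 4 + (-2*6 + 5) = 4 + (-12 + 5) = 4 - 7 = -3)
A = -3/10 (A = -3*1/10 = -3/10 ≈ -0.30000)
(3 - 8)*(-11) - 428*(R(5) + A)**2 = (3 - 8)*(-11) - 428*(-3 - 3/10)**2 = -5*(-11) - 428*(-33/10)**2 = 55 - 428*1089/100 = 55 - 116523/25 = -115148/25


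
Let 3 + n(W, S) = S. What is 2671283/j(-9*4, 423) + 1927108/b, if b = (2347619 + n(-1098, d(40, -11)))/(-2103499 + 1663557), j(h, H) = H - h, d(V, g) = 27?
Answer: -382876209374855/1077568137 ≈ -3.5532e+5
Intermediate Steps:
n(W, S) = -3 + S
b = -2347643/439942 (b = (2347619 + (-3 + 27))/(-2103499 + 1663557) = (2347619 + 24)/(-439942) = 2347643*(-1/439942) = -2347643/439942 ≈ -5.3363)
2671283/j(-9*4, 423) + 1927108/b = 2671283/(423 - (-9)*4) + 1927108/(-2347643/439942) = 2671283/(423 - 1*(-36)) + 1927108*(-439942/2347643) = 2671283/(423 + 36) - 847815747736/2347643 = 2671283/459 - 847815747736/2347643 = -382876209374855/1077568137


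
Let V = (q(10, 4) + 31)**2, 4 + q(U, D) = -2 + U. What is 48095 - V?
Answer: 46870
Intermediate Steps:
q(U, D) = -6 + U (q(U, D) = -4 + (-2 + U) = -6 + U)
V = 1225 (V = ((-6 + 10) + 31)**2 = (4 + 31)**2 = 35**2 = 1225)
48095 - V = 48095 - 1*1225 = 48095 - 1225 = 46870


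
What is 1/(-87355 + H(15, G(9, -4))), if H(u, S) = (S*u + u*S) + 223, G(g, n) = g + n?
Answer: -1/86982 ≈ -1.1497e-5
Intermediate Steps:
H(u, S) = 223 + 2*S*u (H(u, S) = (S*u + S*u) + 223 = 2*S*u + 223 = 223 + 2*S*u)
1/(-87355 + H(15, G(9, -4))) = 1/(-87355 + (223 + 2*(9 - 4)*15)) = 1/(-87355 + (223 + 2*5*15)) = 1/(-87355 + (223 + 150)) = 1/(-87355 + 373) = 1/(-86982) = -1/86982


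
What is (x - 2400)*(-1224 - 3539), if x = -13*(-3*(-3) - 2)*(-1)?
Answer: 10997767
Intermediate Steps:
x = 91 (x = -13*(9 - 2)*(-1) = -91*(-1) = -13*(-7) = 91)
(x - 2400)*(-1224 - 3539) = (91 - 2400)*(-1224 - 3539) = -2309*(-4763) = 10997767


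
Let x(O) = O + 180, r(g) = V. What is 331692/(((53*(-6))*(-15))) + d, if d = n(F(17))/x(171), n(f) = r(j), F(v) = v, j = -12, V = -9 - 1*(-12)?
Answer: 2156263/31005 ≈ 69.546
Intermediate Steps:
V = 3 (V = -9 + 12 = 3)
r(g) = 3
x(O) = 180 + O
n(f) = 3
d = 1/117 (d = 3/(180 + 171) = 3/351 = 3*(1/351) = 1/117 ≈ 0.0085470)
331692/(((53*(-6))*(-15))) + d = 331692/(((53*(-6))*(-15))) + 1/117 = 331692/((-318*(-15))) + 1/117 = 331692/4770 + 1/117 = 331692*(1/4770) + 1/117 = 55282/795 + 1/117 = 2156263/31005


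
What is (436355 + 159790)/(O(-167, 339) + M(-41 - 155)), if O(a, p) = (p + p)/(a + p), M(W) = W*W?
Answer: 10253694/660823 ≈ 15.517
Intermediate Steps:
M(W) = W²
O(a, p) = 2*p/(a + p) (O(a, p) = (2*p)/(a + p) = 2*p/(a + p))
(436355 + 159790)/(O(-167, 339) + M(-41 - 155)) = (436355 + 159790)/(2*339/(-167 + 339) + (-41 - 155)²) = 596145/(2*339/172 + (-196)²) = 596145/(2*339*(1/172) + 38416) = 596145/(339/86 + 38416) = 596145/(3304115/86) = 596145*(86/3304115) = 10253694/660823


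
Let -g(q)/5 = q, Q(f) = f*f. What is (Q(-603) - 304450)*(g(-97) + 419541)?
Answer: 24848318134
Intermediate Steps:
Q(f) = f²
g(q) = -5*q
(Q(-603) - 304450)*(g(-97) + 419541) = ((-603)² - 304450)*(-5*(-97) + 419541) = (363609 - 304450)*(485 + 419541) = 59159*420026 = 24848318134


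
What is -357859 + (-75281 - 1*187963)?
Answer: -621103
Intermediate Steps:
-357859 + (-75281 - 1*187963) = -357859 + (-75281 - 187963) = -357859 - 263244 = -621103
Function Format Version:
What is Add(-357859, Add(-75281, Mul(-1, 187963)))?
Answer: -621103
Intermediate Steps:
Add(-357859, Add(-75281, Mul(-1, 187963))) = Add(-357859, Add(-75281, -187963)) = Add(-357859, -263244) = -621103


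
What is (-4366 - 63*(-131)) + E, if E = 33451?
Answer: 37338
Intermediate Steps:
(-4366 - 63*(-131)) + E = (-4366 - 63*(-131)) + 33451 = (-4366 + 8253) + 33451 = 3887 + 33451 = 37338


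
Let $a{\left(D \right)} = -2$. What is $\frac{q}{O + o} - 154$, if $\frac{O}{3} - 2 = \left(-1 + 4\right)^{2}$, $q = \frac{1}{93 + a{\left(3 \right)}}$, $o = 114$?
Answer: $- \frac{2060057}{13377} \approx -154.0$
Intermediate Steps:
$q = \frac{1}{91}$ ($q = \frac{1}{93 - 2} = \frac{1}{91} \approx 0.010989$)
$O = 33$ ($O = 6 + 3 \left(-1 + 4\right)^{2} = 6 + 3 \cdot 3^{2} = 6 + 3 \cdot 9 = 6 + 27 = 33$)
$\frac{q}{O + o} - 154 = \frac{1}{91 \left(33 + 114\right)} - 154 = \frac{1}{91 \cdot 147} - 154 = \frac{1}{91} \cdot \frac{1}{147} - 154 = \frac{1}{13377} - 154 = - \frac{2060057}{13377}$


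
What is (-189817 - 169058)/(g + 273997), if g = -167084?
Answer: -358875/106913 ≈ -3.3567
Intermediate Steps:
(-189817 - 169058)/(g + 273997) = (-189817 - 169058)/(-167084 + 273997) = -358875/106913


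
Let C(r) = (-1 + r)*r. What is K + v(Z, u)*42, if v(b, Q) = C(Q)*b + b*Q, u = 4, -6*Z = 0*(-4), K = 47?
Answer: 47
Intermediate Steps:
Z = 0 (Z = -0*(-4) = -⅙*0 = 0)
C(r) = r*(-1 + r)
v(b, Q) = Q*b + Q*b*(-1 + Q) (v(b, Q) = (Q*(-1 + Q))*b + b*Q = Q*b*(-1 + Q) + Q*b = Q*b + Q*b*(-1 + Q))
K + v(Z, u)*42 = 47 + (0*4²)*42 = 47 + (0*16)*42 = 47 + 0*42 = 47 + 0 = 47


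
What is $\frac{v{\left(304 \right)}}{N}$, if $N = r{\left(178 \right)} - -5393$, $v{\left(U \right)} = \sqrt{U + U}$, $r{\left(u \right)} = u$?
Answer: $\frac{4 \sqrt{38}}{5571} \approx 0.0044261$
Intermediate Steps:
$v{\left(U \right)} = \sqrt{2} \sqrt{U}$ ($v{\left(U \right)} = \sqrt{2 U} = \sqrt{2} \sqrt{U}$)
$N = 5571$ ($N = 178 - -5393 = 178 + 5393 = 5571$)
$\frac{v{\left(304 \right)}}{N} = \frac{\sqrt{2} \sqrt{304}}{5571} = \sqrt{2} \cdot 4 \sqrt{19} \cdot \frac{1}{5571} = 4 \sqrt{38} \cdot \frac{1}{5571} = \frac{4 \sqrt{38}}{5571}$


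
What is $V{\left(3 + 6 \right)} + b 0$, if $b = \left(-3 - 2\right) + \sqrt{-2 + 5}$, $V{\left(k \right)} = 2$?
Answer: $2$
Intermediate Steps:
$b = -5 + \sqrt{3} \approx -3.2679$
$V{\left(3 + 6 \right)} + b 0 = 2 + \left(-5 + \sqrt{3}\right) 0 = 2 + 0 = 2$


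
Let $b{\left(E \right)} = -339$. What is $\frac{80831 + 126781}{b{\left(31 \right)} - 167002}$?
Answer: $- \frac{207612}{167341} \approx -1.2407$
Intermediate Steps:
$\frac{80831 + 126781}{b{\left(31 \right)} - 167002} = \frac{80831 + 126781}{-339 - 167002} = \frac{207612}{-167341} = 207612 \left(- \frac{1}{167341}\right) = - \frac{207612}{167341}$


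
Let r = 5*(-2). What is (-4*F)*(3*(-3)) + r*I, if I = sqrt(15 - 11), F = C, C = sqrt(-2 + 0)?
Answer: -20 + 36*I*sqrt(2) ≈ -20.0 + 50.912*I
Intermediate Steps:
C = I*sqrt(2) (C = sqrt(-2) = I*sqrt(2) ≈ 1.4142*I)
F = I*sqrt(2) ≈ 1.4142*I
I = 2 (I = sqrt(4) = 2)
r = -10
(-4*F)*(3*(-3)) + r*I = (-4*I*sqrt(2))*(3*(-3)) - 10*2 = -4*I*sqrt(2)*(-9) - 20 = 36*I*sqrt(2) - 20 = -20 + 36*I*sqrt(2)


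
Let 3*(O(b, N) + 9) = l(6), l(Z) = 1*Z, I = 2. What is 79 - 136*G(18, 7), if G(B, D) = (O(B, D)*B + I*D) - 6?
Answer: 16127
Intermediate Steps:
l(Z) = Z
O(b, N) = -7 (O(b, N) = -9 + (1/3)*6 = -9 + 2 = -7)
G(B, D) = -6 - 7*B + 2*D (G(B, D) = (-7*B + 2*D) - 6 = -6 - 7*B + 2*D)
79 - 136*G(18, 7) = 79 - 136*(-6 - 7*18 + 2*7) = 79 - 136*(-6 - 126 + 14) = 79 - 136*(-118) = 79 + 16048 = 16127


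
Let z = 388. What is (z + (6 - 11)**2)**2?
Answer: 170569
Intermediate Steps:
(z + (6 - 11)**2)**2 = (388 + (6 - 11)**2)**2 = (388 + (-5)**2)**2 = (388 + 25)**2 = 413**2 = 170569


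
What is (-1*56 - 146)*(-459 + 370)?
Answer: 17978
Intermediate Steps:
(-1*56 - 146)*(-459 + 370) = (-56 - 146)*(-89) = -202*(-89) = 17978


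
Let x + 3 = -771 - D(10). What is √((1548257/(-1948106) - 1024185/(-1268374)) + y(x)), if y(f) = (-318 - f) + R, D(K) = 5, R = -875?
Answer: I*√157974443919356229871962991/617731749911 ≈ 20.347*I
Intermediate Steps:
x = -779 (x = -3 + (-771 - 1*5) = -3 + (-771 - 5) = -3 - 776 = -779)
y(f) = -1193 - f (y(f) = (-318 - f) - 875 = -1193 - f)
√((1548257/(-1948106) - 1024185/(-1268374)) + y(x)) = √((1548257/(-1948106) - 1024185/(-1268374)) + (-1193 - 1*(-779))) = √((1548257*(-1/1948106) - 1024185*(-1/1268374)) + (-1193 + 779)) = √((-1548257/1948106 + 1024185/1268374) - 414) = √(7863004873/617731749911 - 414) = √(-255733081458281/617731749911) = I*√157974443919356229871962991/617731749911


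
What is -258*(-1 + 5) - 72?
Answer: -1104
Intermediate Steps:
-258*(-1 + 5) - 72 = -258*4 - 72 = -43*24 - 72 = -1032 - 72 = -1104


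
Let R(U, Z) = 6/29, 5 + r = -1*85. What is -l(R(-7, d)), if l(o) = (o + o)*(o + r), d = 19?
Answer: 31248/841 ≈ 37.156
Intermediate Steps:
r = -90 (r = -5 - 1*85 = -5 - 85 = -90)
R(U, Z) = 6/29 (R(U, Z) = 6*(1/29) = 6/29)
l(o) = 2*o*(-90 + o) (l(o) = (o + o)*(o - 90) = (2*o)*(-90 + o) = 2*o*(-90 + o))
-l(R(-7, d)) = -2*6*(-90 + 6/29)/29 = -2*6*(-2604)/(29*29) = -1*(-31248/841) = 31248/841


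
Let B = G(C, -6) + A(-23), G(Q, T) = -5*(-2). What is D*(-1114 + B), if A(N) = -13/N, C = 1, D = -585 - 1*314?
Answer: 22815721/23 ≈ 9.9199e+5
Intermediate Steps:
D = -899 (D = -585 - 314 = -899)
G(Q, T) = 10
B = 243/23 (B = 10 - 13/(-23) = 10 - 13*(-1/23) = 10 + 13/23 = 243/23 ≈ 10.565)
D*(-1114 + B) = -899*(-1114 + 243/23) = -899*(-25379/23) = 22815721/23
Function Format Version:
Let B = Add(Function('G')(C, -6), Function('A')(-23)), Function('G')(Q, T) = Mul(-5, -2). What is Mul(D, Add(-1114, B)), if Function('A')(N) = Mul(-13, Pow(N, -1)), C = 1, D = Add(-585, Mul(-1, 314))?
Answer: Rational(22815721, 23) ≈ 9.9199e+5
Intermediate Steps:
D = -899 (D = Add(-585, -314) = -899)
Function('G')(Q, T) = 10
B = Rational(243, 23) (B = Add(10, Mul(-13, Pow(-23, -1))) = Add(10, Mul(-13, Rational(-1, 23))) = Add(10, Rational(13, 23)) = Rational(243, 23) ≈ 10.565)
Mul(D, Add(-1114, B)) = Mul(-899, Add(-1114, Rational(243, 23))) = Mul(-899, Rational(-25379, 23)) = Rational(22815721, 23)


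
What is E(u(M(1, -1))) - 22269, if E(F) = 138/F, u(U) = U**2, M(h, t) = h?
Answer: -22131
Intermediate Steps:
E(u(M(1, -1))) - 22269 = 138/(1**2) - 22269 = 138/1 - 22269 = 138*1 - 22269 = 138 - 22269 = -22131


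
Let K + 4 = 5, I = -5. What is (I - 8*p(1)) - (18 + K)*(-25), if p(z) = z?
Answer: 462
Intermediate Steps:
K = 1 (K = -4 + 5 = 1)
(I - 8*p(1)) - (18 + K)*(-25) = (-5 - 8*1) - (18 + 1)*(-25) = (-5 - 8) - 19*(-25) = -13 - 1*(-475) = -13 + 475 = 462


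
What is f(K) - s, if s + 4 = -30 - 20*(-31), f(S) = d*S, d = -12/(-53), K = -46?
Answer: -31610/53 ≈ -596.42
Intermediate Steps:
d = 12/53 (d = -12*(-1/53) = 12/53 ≈ 0.22642)
f(S) = 12*S/53
s = 586 (s = -4 + (-30 - 20*(-31)) = -4 + (-30 + 620) = -4 + 590 = 586)
f(K) - s = (12/53)*(-46) - 1*586 = -552/53 - 586 = -31610/53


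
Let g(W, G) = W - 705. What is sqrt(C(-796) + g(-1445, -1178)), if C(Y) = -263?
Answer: I*sqrt(2413) ≈ 49.122*I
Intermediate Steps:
g(W, G) = -705 + W
sqrt(C(-796) + g(-1445, -1178)) = sqrt(-263 + (-705 - 1445)) = sqrt(-263 - 2150) = sqrt(-2413) = I*sqrt(2413)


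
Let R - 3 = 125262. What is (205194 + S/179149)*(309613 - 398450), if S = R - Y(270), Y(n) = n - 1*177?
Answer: -3265685882654286/179149 ≈ -1.8229e+10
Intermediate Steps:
R = 125265 (R = 3 + 125262 = 125265)
Y(n) = -177 + n (Y(n) = n - 177 = -177 + n)
S = 125172 (S = 125265 - (-177 + 270) = 125265 - 1*93 = 125265 - 93 = 125172)
(205194 + S/179149)*(309613 - 398450) = (205194 + 125172/179149)*(309613 - 398450) = (205194 + 125172*(1/179149))*(-88837) = (205194 + 125172/179149)*(-88837) = (36760425078/179149)*(-88837) = -3265685882654286/179149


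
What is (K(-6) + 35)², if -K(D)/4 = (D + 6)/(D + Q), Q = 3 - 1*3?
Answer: 1225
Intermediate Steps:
Q = 0 (Q = 3 - 3 = 0)
K(D) = -4*(6 + D)/D (K(D) = -4*(D + 6)/(D + 0) = -4*(6 + D)/D)
(K(-6) + 35)² = ((-4 - 24/(-6)) + 35)² = ((-4 - 24*(-⅙)) + 35)² = ((-4 + 4) + 35)² = (0 + 35)² = 35² = 1225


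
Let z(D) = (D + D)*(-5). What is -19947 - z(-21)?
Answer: -20157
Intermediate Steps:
z(D) = -10*D (z(D) = (2*D)*(-5) = -10*D)
-19947 - z(-21) = -19947 - (-10)*(-21) = -19947 - 1*210 = -19947 - 210 = -20157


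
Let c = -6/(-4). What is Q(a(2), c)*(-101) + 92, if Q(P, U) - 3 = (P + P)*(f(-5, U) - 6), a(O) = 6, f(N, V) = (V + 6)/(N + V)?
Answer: 67607/7 ≈ 9658.1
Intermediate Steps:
f(N, V) = (6 + V)/(N + V)
c = 3/2 (c = -6*(-¼) = 3/2 ≈ 1.5000)
Q(P, U) = 3 + 2*P*(-6 + (6 + U)/(-5 + U)) (Q(P, U) = 3 + (P + P)*((6 + U)/(-5 + U) - 6) = 3 + (2*P)*(-6 + (6 + U)/(-5 + U)) = 3 + 2*P*(-6 + (6 + U)/(-5 + U)))
Q(a(2), c)*(-101) + 92 = ((-15 + 3*(3/2) + 72*6 - 10*6*3/2)/(-5 + 3/2))*(-101) + 92 = ((-15 + 9/2 + 432 - 90)/(-7/2))*(-101) + 92 = -2/7*663/2*(-101) + 92 = -663/7*(-101) + 92 = 66963/7 + 92 = 67607/7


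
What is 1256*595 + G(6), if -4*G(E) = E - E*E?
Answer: 1494655/2 ≈ 7.4733e+5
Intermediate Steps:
G(E) = -E/4 + E²/4 (G(E) = -(E - E*E)/4 = -(E - E²)/4 = -E/4 + E²/4)
1256*595 + G(6) = 1256*595 + (¼)*6*(-1 + 6) = 747320 + (¼)*6*5 = 747320 + 15/2 = 1494655/2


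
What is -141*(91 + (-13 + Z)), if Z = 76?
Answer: -21714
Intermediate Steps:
-141*(91 + (-13 + Z)) = -141*(91 + (-13 + 76)) = -141*(91 + 63) = -141*154 = -21714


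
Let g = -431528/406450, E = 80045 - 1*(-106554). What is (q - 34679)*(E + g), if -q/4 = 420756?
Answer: -65137644161192733/203225 ≈ -3.2052e+11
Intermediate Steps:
q = -1683024 (q = -4*420756 = -1683024)
E = 186599 (E = 80045 + 106554 = 186599)
g = -215764/203225 (g = -431528*1/406450 = -215764/203225 ≈ -1.0617)
(q - 34679)*(E + g) = (-1683024 - 34679)*(186599 - 215764/203225) = -1717703*37921366011/203225 = -65137644161192733/203225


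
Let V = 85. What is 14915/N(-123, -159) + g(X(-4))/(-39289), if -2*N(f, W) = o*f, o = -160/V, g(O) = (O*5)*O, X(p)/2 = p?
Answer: -9962552155/77320752 ≈ -128.85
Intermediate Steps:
X(p) = 2*p
g(O) = 5*O² (g(O) = (5*O)*O = 5*O²)
o = -32/17 (o = -160/85 = -160*1/85 = -32/17 ≈ -1.8824)
N(f, W) = 16*f/17 (N(f, W) = -(-16)*f/17 = 16*f/17)
14915/N(-123, -159) + g(X(-4))/(-39289) = 14915/(((16/17)*(-123))) + (5*(2*(-4))²)/(-39289) = 14915/(-1968/17) + (5*(-8)²)*(-1/39289) = 14915*(-17/1968) + (5*64)*(-1/39289) = -253555/1968 + 320*(-1/39289) = -253555/1968 - 320/39289 = -9962552155/77320752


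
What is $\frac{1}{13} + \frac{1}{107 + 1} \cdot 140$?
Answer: $\frac{482}{351} \approx 1.3732$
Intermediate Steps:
$\frac{1}{13} + \frac{1}{107 + 1} \cdot 140 = \frac{1}{13} + \frac{1}{108} \cdot 140 = \frac{1}{13} + \frac{35}{27} = \frac{482}{351}$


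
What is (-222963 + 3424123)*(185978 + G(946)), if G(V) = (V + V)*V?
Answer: 6324883939600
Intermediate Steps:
G(V) = 2*V² (G(V) = (2*V)*V = 2*V²)
(-222963 + 3424123)*(185978 + G(946)) = (-222963 + 3424123)*(185978 + 2*946²) = 3201160*(185978 + 2*894916) = 3201160*(185978 + 1789832) = 3201160*1975810 = 6324883939600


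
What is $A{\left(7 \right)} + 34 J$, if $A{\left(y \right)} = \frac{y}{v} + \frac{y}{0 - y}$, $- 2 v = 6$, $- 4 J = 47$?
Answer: $- \frac{2417}{6} \approx -402.83$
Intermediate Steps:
$J = - \frac{47}{4}$ ($J = \left(- \frac{1}{4}\right) 47 = - \frac{47}{4} \approx -11.75$)
$v = -3$ ($v = \left(- \frac{1}{2}\right) 6 = -3$)
$A{\left(y \right)} = -1 - \frac{y}{3}$ ($A{\left(y \right)} = \frac{y}{-3} + \frac{y}{0 - y} = y \left(- \frac{1}{3}\right) + \frac{y}{\left(-1\right) y} = - \frac{y}{3} + y \left(- \frac{1}{y}\right) = - \frac{y}{3} - 1 = -1 - \frac{y}{3}$)
$A{\left(7 \right)} + 34 J = \left(-1 - \frac{7}{3}\right) + 34 \left(- \frac{47}{4}\right) = \left(-1 - \frac{7}{3}\right) - \frac{799}{2} = - \frac{10}{3} - \frac{799}{2} = - \frac{2417}{6}$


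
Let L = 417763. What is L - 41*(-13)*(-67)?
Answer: 382052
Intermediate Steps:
L - 41*(-13)*(-67) = 417763 - 41*(-13)*(-67) = 417763 - (-533)*(-67) = 417763 - 1*35711 = 417763 - 35711 = 382052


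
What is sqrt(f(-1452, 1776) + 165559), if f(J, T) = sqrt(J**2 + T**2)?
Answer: sqrt(165559 + 12*sqrt(36545)) ≈ 409.70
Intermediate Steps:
sqrt(f(-1452, 1776) + 165559) = sqrt(sqrt((-1452)**2 + 1776**2) + 165559) = sqrt(sqrt(2108304 + 3154176) + 165559) = sqrt(sqrt(5262480) + 165559) = sqrt(12*sqrt(36545) + 165559) = sqrt(165559 + 12*sqrt(36545))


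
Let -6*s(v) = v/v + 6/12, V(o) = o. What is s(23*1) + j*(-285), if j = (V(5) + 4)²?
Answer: -92341/4 ≈ -23085.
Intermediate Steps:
s(v) = -¼ (s(v) = -(v/v + 6/12)/6 = -(1 + 6*(1/12))/6 = -(1 + ½)/6 = -⅙*3/2 = -¼)
j = 81 (j = (5 + 4)² = 9² = 81)
s(23*1) + j*(-285) = -¼ + 81*(-285) = -¼ - 23085 = -92341/4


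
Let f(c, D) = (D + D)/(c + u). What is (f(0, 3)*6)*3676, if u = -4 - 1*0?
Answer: -33084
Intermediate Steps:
u = -4 (u = -4 + 0 = -4)
f(c, D) = 2*D/(-4 + c) (f(c, D) = (D + D)/(c - 4) = (2*D)/(-4 + c) = 2*D/(-4 + c))
(f(0, 3)*6)*3676 = ((2*3/(-4 + 0))*6)*3676 = ((2*3/(-4))*6)*3676 = ((2*3*(-¼))*6)*3676 = -3/2*6*3676 = -9*3676 = -33084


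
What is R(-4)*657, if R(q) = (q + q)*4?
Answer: -21024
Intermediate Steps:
R(q) = 8*q (R(q) = (2*q)*4 = 8*q)
R(-4)*657 = (8*(-4))*657 = -32*657 = -21024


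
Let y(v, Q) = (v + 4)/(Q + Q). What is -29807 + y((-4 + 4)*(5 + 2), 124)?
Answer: -1848033/62 ≈ -29807.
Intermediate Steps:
y(v, Q) = (4 + v)/(2*Q) (y(v, Q) = (4 + v)/((2*Q)) = (4 + v)*(1/(2*Q)) = (4 + v)/(2*Q))
-29807 + y((-4 + 4)*(5 + 2), 124) = -29807 + (½)*(4 + (-4 + 4)*(5 + 2))/124 = -29807 + (½)*(1/124)*(4 + 0*7) = -29807 + (½)*(1/124)*(4 + 0) = -29807 + (½)*(1/124)*4 = -29807 + 1/62 = -1848033/62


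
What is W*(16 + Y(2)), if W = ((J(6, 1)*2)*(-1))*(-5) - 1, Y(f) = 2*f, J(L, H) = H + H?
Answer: 380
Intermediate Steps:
J(L, H) = 2*H
W = 19 (W = (((2*1)*2)*(-1))*(-5) - 1 = ((2*2)*(-1))*(-5) - 1 = (4*(-1))*(-5) - 1 = -4*(-5) - 1 = 20 - 1 = 19)
W*(16 + Y(2)) = 19*(16 + 2*2) = 19*(16 + 4) = 19*20 = 380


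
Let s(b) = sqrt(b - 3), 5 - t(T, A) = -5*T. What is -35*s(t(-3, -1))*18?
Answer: -630*I*sqrt(13) ≈ -2271.5*I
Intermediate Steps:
t(T, A) = 5 + 5*T (t(T, A) = 5 - (-5)*T = 5 + 5*T)
s(b) = sqrt(-3 + b)
-35*s(t(-3, -1))*18 = -35*sqrt(-3 + (5 + 5*(-3)))*18 = -35*sqrt(-3 + (5 - 15))*18 = -35*sqrt(-3 - 10)*18 = -35*I*sqrt(13)*18 = -630*I*sqrt(13)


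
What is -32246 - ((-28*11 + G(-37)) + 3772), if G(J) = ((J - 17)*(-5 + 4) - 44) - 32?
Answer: -35688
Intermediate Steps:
G(J) = -59 - J (G(J) = ((-17 + J)*(-1) - 44) - 32 = ((17 - J) - 44) - 32 = (-27 - J) - 32 = -59 - J)
-32246 - ((-28*11 + G(-37)) + 3772) = -32246 - ((-28*11 + (-59 - 1*(-37))) + 3772) = -32246 - ((-308 + (-59 + 37)) + 3772) = -32246 - ((-308 - 22) + 3772) = -32246 - (-330 + 3772) = -32246 - 1*3442 = -32246 - 3442 = -35688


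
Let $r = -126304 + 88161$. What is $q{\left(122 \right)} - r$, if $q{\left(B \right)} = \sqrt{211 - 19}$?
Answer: $38143 + 8 \sqrt{3} \approx 38157.0$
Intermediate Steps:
$r = -38143$
$q{\left(B \right)} = 8 \sqrt{3}$ ($q{\left(B \right)} = \sqrt{192} = 8 \sqrt{3}$)
$q{\left(122 \right)} - r = 8 \sqrt{3} - -38143 = 8 \sqrt{3} + 38143 = 38143 + 8 \sqrt{3}$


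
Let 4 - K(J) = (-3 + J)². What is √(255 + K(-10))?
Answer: 3*√10 ≈ 9.4868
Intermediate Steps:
K(J) = 4 - (-3 + J)²
√(255 + K(-10)) = √(255 + (4 - (-3 - 10)²)) = √(255 + (4 - 1*(-13)²)) = √(255 + (4 - 1*169)) = √(255 + (4 - 169)) = √(255 - 165) = √90 = 3*√10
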